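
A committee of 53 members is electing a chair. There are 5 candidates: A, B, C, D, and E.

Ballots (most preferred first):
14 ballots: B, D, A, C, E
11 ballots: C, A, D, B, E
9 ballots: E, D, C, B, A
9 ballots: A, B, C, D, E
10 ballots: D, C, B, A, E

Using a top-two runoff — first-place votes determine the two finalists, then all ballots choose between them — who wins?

Round 1 first-place votes: A 9, B 14, C 11, D 10, E 9. B and C advance.
Runoff: B is ranked above C on 23 ballots, C above B on 30.

C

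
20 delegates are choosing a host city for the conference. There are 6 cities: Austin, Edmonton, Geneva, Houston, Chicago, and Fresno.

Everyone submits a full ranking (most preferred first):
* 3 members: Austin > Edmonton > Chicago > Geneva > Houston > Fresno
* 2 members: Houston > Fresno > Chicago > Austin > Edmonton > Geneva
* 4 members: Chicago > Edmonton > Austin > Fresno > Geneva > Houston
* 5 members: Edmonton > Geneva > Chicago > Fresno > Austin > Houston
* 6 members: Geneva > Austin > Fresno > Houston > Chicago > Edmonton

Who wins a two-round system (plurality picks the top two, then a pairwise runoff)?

Edmonton

Round 1 first-place votes: Austin 3, Edmonton 5, Geneva 6, Houston 2, Chicago 4, Fresno 0. Geneva and Edmonton advance.
Runoff: Geneva is ranked above Edmonton on 6 ballots, Edmonton above Geneva on 14.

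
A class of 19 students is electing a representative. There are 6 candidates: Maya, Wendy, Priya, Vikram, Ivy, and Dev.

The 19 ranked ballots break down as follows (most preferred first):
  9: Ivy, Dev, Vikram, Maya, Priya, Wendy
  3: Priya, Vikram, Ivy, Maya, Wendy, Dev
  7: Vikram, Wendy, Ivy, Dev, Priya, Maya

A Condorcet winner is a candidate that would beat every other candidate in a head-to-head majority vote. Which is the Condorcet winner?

Vikram vs Maya: 19–0
Vikram vs Wendy: 19–0
Vikram vs Priya: 16–3
Vikram vs Ivy: 10–9
Vikram vs Dev: 10–9
Vikram beats every other candidate.

Vikram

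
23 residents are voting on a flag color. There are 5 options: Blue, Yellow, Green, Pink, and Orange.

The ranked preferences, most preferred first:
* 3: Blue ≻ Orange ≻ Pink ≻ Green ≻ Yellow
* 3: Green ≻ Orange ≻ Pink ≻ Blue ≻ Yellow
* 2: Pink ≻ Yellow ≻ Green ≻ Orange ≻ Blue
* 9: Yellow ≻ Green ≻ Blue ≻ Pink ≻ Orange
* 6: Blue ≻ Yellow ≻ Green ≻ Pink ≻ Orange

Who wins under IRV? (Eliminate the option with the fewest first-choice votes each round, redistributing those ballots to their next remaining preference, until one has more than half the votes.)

Blue

Round 1: Blue 9, Yellow 9, Green 3, Pink 2, Orange 0. Orange eliminated.
Round 2: Blue 9, Yellow 9, Green 3, Pink 2. Pink eliminated.
Round 3: Blue 9, Yellow 11, Green 3. Green eliminated.
Round 4: Blue 12, Yellow 11. Blue has a majority (≥12).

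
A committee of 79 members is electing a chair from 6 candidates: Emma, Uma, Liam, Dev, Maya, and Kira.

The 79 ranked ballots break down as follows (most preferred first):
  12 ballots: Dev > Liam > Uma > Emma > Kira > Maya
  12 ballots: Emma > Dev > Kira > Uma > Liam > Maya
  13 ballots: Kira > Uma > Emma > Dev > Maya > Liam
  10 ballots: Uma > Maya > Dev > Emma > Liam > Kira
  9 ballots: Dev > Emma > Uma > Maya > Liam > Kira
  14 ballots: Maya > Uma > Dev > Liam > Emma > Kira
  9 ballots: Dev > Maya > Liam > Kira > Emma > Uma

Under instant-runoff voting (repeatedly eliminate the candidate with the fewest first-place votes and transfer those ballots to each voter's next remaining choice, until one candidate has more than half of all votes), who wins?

Round 1: Emma 12, Uma 10, Liam 0, Dev 30, Maya 14, Kira 13. Liam eliminated.
Round 2: Emma 12, Uma 10, Dev 30, Maya 14, Kira 13. Uma eliminated.
Round 3: Emma 12, Dev 30, Maya 24, Kira 13. Emma eliminated.
Round 4: Dev 42, Maya 24, Kira 13. Dev has a majority (≥40).

Dev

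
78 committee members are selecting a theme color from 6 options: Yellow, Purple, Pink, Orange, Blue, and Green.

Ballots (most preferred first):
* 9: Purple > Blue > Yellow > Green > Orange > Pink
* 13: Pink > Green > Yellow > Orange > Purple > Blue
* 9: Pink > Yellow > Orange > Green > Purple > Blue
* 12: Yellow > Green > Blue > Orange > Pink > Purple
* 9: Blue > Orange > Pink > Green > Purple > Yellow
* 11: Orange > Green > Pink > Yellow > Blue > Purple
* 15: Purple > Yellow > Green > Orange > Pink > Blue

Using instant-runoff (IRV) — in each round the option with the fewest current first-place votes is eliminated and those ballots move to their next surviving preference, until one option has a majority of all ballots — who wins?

Round 1: Yellow 12, Purple 24, Pink 22, Orange 11, Blue 9, Green 0. Green eliminated.
Round 2: Yellow 12, Purple 24, Pink 22, Orange 11, Blue 9. Blue eliminated.
Round 3: Yellow 12, Purple 24, Pink 22, Orange 20. Yellow eliminated.
Round 4: Purple 24, Pink 22, Orange 32. Pink eliminated.
Round 5: Purple 24, Orange 54. Orange has a majority (≥40).

Orange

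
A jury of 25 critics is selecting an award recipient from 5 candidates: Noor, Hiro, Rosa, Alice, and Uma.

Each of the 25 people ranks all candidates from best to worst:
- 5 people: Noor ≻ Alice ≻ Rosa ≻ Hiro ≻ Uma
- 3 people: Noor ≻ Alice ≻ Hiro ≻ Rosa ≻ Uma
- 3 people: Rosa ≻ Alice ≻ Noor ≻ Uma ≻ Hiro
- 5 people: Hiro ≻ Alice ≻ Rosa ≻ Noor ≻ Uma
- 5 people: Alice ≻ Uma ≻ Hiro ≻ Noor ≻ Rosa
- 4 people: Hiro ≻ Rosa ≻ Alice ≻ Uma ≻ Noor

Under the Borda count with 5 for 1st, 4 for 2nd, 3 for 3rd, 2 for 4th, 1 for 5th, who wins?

Noor: 5×5 + 3×5 + 3×3 + 5×2 + 5×2 + 4×1 = 73
Hiro: 5×2 + 3×3 + 3×1 + 5×5 + 5×3 + 4×5 = 82
Rosa: 5×3 + 3×2 + 3×5 + 5×3 + 5×1 + 4×4 = 72
Alice: 5×4 + 3×4 + 3×4 + 5×4 + 5×5 + 4×3 = 101
Uma: 5×1 + 3×1 + 3×2 + 5×1 + 5×4 + 4×2 = 47

Alice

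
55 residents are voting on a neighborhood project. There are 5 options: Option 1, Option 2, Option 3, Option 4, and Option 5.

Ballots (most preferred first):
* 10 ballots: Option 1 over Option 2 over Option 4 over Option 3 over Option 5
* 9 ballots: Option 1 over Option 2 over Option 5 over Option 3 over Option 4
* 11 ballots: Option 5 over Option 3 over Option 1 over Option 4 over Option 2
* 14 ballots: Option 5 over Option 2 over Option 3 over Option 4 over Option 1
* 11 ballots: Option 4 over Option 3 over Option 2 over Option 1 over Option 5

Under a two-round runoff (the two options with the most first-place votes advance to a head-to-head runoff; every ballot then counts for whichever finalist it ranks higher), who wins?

Option 1

Round 1 first-place votes: Option 1 19, Option 2 0, Option 3 0, Option 4 11, Option 5 25. Option 5 and Option 1 advance.
Runoff: Option 5 is ranked above Option 1 on 25 ballots, Option 1 above Option 5 on 30.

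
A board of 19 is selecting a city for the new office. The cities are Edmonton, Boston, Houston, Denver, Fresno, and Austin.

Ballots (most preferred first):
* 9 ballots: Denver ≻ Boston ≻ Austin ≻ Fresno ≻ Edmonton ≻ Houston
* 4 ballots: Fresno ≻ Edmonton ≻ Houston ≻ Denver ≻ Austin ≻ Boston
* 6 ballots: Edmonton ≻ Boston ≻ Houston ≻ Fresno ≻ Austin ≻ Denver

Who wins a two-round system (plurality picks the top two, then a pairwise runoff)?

Edmonton

Round 1 first-place votes: Edmonton 6, Boston 0, Houston 0, Denver 9, Fresno 4, Austin 0. Denver and Edmonton advance.
Runoff: Denver is ranked above Edmonton on 9 ballots, Edmonton above Denver on 10.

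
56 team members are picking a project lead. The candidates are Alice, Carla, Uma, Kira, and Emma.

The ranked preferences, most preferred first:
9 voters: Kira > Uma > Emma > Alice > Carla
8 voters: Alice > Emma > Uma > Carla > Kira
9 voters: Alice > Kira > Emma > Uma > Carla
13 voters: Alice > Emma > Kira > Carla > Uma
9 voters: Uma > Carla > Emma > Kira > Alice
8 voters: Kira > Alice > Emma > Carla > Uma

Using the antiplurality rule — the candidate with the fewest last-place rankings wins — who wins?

Emma

Last-place votes: Alice 9, Carla 18, Uma 21, Kira 8, Emma 0.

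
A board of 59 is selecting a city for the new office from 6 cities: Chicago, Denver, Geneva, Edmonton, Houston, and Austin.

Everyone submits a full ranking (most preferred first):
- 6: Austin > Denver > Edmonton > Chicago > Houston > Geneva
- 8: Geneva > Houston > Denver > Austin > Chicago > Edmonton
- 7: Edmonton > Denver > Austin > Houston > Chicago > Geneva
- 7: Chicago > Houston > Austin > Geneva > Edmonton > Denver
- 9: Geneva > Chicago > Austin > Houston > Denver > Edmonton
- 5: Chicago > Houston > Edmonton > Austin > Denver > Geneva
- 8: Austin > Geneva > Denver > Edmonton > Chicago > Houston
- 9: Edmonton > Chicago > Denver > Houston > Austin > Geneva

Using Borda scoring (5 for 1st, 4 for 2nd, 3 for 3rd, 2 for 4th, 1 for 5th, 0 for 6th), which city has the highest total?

Austin

Chicago: 6×2 + 8×1 + 7×1 + 7×5 + 9×4 + 5×5 + 8×1 + 9×4 = 167
Denver: 6×4 + 8×3 + 7×4 + 7×0 + 9×1 + 5×1 + 8×3 + 9×3 = 141
Geneva: 6×0 + 8×5 + 7×0 + 7×2 + 9×5 + 5×0 + 8×4 + 9×0 = 131
Edmonton: 6×3 + 8×0 + 7×5 + 7×1 + 9×0 + 5×3 + 8×2 + 9×5 = 136
Houston: 6×1 + 8×4 + 7×2 + 7×4 + 9×2 + 5×4 + 8×0 + 9×2 = 136
Austin: 6×5 + 8×2 + 7×3 + 7×3 + 9×3 + 5×2 + 8×5 + 9×1 = 174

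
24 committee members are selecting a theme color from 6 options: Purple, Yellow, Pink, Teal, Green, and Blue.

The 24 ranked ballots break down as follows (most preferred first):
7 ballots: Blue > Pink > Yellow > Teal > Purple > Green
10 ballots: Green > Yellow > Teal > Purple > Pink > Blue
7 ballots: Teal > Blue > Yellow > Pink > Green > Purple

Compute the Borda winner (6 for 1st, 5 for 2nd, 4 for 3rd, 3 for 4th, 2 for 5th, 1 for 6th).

Yellow

Purple: 7×2 + 10×3 + 7×1 = 51
Yellow: 7×4 + 10×5 + 7×4 = 106
Pink: 7×5 + 10×2 + 7×3 = 76
Teal: 7×3 + 10×4 + 7×6 = 103
Green: 7×1 + 10×6 + 7×2 = 81
Blue: 7×6 + 10×1 + 7×5 = 87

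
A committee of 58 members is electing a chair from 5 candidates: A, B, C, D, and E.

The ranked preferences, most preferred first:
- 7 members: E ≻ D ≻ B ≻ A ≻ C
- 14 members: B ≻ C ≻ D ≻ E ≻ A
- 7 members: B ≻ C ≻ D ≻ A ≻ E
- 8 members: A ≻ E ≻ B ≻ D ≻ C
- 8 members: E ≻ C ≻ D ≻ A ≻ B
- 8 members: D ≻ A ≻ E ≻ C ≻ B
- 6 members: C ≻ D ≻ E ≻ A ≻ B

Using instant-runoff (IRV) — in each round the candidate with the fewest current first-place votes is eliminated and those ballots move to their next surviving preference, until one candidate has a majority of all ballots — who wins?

E

Round 1: A 8, B 21, C 6, D 8, E 15. C eliminated.
Round 2: A 8, B 21, D 14, E 15. A eliminated.
Round 3: B 21, D 14, E 23. D eliminated.
Round 4: B 21, E 37. E has a majority (≥30).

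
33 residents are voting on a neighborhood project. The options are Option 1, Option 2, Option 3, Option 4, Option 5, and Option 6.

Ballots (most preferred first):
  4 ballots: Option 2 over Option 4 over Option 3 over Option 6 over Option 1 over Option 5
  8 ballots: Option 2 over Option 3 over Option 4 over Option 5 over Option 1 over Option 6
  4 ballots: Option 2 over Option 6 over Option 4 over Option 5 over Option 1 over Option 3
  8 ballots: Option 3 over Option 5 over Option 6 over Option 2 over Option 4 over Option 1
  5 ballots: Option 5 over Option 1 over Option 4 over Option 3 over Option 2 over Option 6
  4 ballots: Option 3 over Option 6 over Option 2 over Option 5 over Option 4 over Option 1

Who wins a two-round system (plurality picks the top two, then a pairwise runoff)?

Round 1 first-place votes: Option 1 0, Option 2 16, Option 3 12, Option 4 0, Option 5 5, Option 6 0. Option 2 and Option 3 advance.
Runoff: Option 2 is ranked above Option 3 on 16 ballots, Option 3 above Option 2 on 17.

Option 3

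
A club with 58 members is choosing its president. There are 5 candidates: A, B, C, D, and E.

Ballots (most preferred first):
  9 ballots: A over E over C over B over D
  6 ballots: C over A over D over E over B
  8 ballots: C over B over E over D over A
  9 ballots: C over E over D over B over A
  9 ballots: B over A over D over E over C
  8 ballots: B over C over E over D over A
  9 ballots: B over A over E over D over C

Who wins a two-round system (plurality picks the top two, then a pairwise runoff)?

C

Round 1 first-place votes: A 9, B 26, C 23, D 0, E 0. B and C advance.
Runoff: B is ranked above C on 26 ballots, C above B on 32.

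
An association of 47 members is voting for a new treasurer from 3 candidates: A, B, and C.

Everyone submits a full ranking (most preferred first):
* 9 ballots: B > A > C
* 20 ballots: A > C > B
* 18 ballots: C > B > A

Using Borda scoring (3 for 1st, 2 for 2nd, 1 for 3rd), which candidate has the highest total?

C

A: 9×2 + 20×3 + 18×1 = 96
B: 9×3 + 20×1 + 18×2 = 83
C: 9×1 + 20×2 + 18×3 = 103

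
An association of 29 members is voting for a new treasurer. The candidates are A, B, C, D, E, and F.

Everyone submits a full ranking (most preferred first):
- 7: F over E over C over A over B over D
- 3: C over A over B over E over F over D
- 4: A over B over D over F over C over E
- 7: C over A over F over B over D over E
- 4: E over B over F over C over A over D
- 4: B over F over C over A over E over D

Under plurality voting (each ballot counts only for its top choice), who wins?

First-place votes: A 4, B 4, C 10, D 0, E 4, F 7.

C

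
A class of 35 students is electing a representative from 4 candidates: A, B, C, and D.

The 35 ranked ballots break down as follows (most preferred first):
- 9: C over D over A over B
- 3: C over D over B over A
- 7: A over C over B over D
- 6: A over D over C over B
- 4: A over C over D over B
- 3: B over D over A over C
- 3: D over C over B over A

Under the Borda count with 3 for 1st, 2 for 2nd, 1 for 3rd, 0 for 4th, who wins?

C

A: 9×1 + 3×0 + 7×3 + 6×3 + 4×3 + 3×1 + 3×0 = 63
B: 9×0 + 3×1 + 7×1 + 6×0 + 4×0 + 3×3 + 3×1 = 22
C: 9×3 + 3×3 + 7×2 + 6×1 + 4×2 + 3×0 + 3×2 = 70
D: 9×2 + 3×2 + 7×0 + 6×2 + 4×1 + 3×2 + 3×3 = 55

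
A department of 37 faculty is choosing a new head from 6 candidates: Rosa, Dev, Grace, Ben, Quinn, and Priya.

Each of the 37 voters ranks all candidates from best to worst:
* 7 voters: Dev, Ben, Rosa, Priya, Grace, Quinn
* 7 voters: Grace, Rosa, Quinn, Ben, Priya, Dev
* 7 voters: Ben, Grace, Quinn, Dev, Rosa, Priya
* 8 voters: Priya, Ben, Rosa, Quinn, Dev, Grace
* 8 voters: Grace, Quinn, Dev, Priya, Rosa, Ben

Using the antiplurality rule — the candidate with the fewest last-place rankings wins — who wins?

Rosa

Last-place votes: Rosa 0, Dev 7, Grace 8, Ben 8, Quinn 7, Priya 7.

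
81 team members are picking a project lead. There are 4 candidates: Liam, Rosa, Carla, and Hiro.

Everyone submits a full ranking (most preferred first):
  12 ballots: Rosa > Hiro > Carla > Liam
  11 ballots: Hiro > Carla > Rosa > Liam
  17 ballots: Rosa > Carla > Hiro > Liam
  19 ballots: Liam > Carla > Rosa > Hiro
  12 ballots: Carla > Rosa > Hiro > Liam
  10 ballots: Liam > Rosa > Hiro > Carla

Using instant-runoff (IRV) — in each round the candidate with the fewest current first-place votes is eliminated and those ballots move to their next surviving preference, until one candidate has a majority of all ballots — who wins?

Round 1: Liam 29, Rosa 29, Carla 12, Hiro 11. Hiro eliminated.
Round 2: Liam 29, Rosa 29, Carla 23. Carla eliminated.
Round 3: Liam 29, Rosa 52. Rosa has a majority (≥41).

Rosa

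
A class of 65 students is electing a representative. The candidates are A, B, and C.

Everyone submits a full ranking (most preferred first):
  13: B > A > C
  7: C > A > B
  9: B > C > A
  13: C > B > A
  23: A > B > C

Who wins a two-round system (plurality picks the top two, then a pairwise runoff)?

B

Round 1 first-place votes: A 23, B 22, C 20. A and B advance.
Runoff: A is ranked above B on 30 ballots, B above A on 35.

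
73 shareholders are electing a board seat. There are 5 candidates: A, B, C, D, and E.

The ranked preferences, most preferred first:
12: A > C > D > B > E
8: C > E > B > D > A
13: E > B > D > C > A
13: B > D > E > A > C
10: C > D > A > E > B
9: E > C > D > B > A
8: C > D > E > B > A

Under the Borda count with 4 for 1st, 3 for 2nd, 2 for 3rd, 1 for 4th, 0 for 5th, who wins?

A: 12×4 + 8×0 + 13×0 + 13×1 + 10×2 + 9×0 + 8×0 = 81
B: 12×1 + 8×2 + 13×3 + 13×4 + 10×0 + 9×1 + 8×1 = 136
C: 12×3 + 8×4 + 13×1 + 13×0 + 10×4 + 9×3 + 8×4 = 180
D: 12×2 + 8×1 + 13×2 + 13×3 + 10×3 + 9×2 + 8×3 = 169
E: 12×0 + 8×3 + 13×4 + 13×2 + 10×1 + 9×4 + 8×2 = 164

C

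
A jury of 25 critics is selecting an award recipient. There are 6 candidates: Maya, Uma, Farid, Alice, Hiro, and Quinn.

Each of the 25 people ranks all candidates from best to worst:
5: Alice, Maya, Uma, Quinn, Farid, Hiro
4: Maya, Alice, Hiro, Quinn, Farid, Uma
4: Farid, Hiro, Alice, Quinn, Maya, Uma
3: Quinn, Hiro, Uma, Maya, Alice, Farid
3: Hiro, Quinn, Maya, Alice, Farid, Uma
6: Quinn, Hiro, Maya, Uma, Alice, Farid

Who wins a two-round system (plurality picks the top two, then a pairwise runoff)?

Round 1 first-place votes: Maya 4, Uma 0, Farid 4, Alice 5, Hiro 3, Quinn 9. Quinn and Alice advance.
Runoff: Quinn is ranked above Alice on 12 ballots, Alice above Quinn on 13.

Alice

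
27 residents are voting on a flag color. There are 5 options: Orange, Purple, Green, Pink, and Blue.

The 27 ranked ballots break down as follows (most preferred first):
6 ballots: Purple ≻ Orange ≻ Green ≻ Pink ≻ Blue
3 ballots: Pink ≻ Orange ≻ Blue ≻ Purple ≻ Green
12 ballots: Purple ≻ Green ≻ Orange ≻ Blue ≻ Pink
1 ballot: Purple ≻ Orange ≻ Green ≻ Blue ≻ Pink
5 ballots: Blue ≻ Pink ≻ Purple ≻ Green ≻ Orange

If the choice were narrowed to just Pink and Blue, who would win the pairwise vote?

Blue

Pink is ranked above Blue on 9 ballots; Blue above Pink on 18.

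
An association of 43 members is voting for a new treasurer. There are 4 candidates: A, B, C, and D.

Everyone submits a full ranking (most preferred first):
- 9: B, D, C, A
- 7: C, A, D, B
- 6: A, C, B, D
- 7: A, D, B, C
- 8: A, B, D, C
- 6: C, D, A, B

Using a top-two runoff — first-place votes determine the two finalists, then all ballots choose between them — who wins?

C

Round 1 first-place votes: A 21, B 9, C 13, D 0. A and C advance.
Runoff: A is ranked above C on 21 ballots, C above A on 22.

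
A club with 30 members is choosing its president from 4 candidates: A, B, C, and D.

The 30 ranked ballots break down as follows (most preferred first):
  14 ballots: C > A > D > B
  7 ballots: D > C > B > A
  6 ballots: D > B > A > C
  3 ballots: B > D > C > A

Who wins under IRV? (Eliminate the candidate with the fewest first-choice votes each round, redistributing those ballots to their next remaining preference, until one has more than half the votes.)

Round 1: A 0, B 3, C 14, D 13. A eliminated.
Round 2: B 3, C 14, D 13. B eliminated.
Round 3: C 14, D 16. D has a majority (≥16).

D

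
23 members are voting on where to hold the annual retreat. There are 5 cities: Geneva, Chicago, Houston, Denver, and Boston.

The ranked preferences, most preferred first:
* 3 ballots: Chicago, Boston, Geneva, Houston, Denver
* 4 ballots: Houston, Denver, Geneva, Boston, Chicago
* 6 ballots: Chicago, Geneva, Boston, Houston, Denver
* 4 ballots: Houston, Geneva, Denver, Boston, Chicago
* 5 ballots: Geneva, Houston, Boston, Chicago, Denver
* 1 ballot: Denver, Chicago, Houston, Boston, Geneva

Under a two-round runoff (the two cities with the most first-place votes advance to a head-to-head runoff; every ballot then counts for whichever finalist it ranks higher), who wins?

Houston

Round 1 first-place votes: Geneva 5, Chicago 9, Houston 8, Denver 1, Boston 0. Chicago and Houston advance.
Runoff: Chicago is ranked above Houston on 10 ballots, Houston above Chicago on 13.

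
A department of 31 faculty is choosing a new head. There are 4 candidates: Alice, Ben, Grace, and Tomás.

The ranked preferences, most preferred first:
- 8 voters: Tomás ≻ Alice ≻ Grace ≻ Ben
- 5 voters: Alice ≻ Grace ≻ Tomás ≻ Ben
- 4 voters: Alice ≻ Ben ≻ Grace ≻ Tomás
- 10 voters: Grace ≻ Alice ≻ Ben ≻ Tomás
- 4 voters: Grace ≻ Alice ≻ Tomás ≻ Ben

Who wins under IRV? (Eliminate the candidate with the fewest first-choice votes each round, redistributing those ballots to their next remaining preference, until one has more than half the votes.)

Alice

Round 1: Alice 9, Ben 0, Grace 14, Tomás 8. Ben eliminated.
Round 2: Alice 9, Grace 14, Tomás 8. Tomás eliminated.
Round 3: Alice 17, Grace 14. Alice has a majority (≥16).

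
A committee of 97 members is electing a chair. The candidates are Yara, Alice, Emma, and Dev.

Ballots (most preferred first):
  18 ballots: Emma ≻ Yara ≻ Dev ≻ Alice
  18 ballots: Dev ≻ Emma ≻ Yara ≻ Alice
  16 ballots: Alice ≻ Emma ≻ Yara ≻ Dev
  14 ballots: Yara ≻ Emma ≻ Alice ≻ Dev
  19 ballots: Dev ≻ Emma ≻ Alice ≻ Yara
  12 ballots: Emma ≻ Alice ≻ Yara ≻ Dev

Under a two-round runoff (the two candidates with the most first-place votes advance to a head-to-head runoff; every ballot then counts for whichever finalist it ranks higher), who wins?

Round 1 first-place votes: Yara 14, Alice 16, Emma 30, Dev 37. Dev and Emma advance.
Runoff: Dev is ranked above Emma on 37 ballots, Emma above Dev on 60.

Emma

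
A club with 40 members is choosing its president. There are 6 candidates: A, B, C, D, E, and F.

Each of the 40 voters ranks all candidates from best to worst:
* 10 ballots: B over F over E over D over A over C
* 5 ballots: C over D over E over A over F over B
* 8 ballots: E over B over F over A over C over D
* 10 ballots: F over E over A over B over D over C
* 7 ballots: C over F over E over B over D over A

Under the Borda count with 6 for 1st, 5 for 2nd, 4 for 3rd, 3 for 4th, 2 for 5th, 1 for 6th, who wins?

A: 10×2 + 5×3 + 8×3 + 10×4 + 7×1 = 106
B: 10×6 + 5×1 + 8×5 + 10×3 + 7×3 = 156
C: 10×1 + 5×6 + 8×2 + 10×1 + 7×6 = 108
D: 10×3 + 5×5 + 8×1 + 10×2 + 7×2 = 97
E: 10×4 + 5×4 + 8×6 + 10×5 + 7×4 = 186
F: 10×5 + 5×2 + 8×4 + 10×6 + 7×5 = 187

F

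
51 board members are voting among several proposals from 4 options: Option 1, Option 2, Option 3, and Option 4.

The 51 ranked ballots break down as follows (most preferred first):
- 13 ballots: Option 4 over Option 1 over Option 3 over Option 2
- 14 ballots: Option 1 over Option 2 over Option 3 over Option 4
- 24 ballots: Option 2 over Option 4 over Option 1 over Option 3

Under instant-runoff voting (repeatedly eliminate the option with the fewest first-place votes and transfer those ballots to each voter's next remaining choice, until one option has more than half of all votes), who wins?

Option 1

Round 1: Option 1 14, Option 2 24, Option 3 0, Option 4 13. Option 3 eliminated.
Round 2: Option 1 14, Option 2 24, Option 4 13. Option 4 eliminated.
Round 3: Option 1 27, Option 2 24. Option 1 has a majority (≥26).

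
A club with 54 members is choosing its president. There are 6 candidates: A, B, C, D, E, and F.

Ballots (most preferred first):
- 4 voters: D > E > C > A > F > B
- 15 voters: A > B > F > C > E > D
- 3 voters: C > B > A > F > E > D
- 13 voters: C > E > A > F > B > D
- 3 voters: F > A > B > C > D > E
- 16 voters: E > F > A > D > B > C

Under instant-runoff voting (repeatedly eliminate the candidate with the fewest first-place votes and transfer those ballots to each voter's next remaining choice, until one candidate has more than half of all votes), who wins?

E

Round 1: A 15, B 0, C 16, D 4, E 16, F 3. B eliminated.
Round 2: A 15, C 16, D 4, E 16, F 3. F eliminated.
Round 3: A 18, C 16, D 4, E 16. D eliminated.
Round 4: A 18, C 16, E 20. C eliminated.
Round 5: A 21, E 33. E has a majority (≥28).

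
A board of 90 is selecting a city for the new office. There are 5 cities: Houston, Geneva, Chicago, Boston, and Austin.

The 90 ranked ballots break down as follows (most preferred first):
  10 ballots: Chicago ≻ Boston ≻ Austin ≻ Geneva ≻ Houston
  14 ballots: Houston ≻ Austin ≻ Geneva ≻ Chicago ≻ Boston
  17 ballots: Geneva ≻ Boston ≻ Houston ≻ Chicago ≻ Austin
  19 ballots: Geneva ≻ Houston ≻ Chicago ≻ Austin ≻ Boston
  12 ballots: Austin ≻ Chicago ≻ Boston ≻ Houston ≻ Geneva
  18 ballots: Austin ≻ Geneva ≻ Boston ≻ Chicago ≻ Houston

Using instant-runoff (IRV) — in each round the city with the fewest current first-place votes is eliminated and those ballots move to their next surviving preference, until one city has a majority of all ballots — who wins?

Round 1: Houston 14, Geneva 36, Chicago 10, Boston 0, Austin 30. Boston eliminated.
Round 2: Houston 14, Geneva 36, Chicago 10, Austin 30. Chicago eliminated.
Round 3: Houston 14, Geneva 36, Austin 40. Houston eliminated.
Round 4: Geneva 36, Austin 54. Austin has a majority (≥46).

Austin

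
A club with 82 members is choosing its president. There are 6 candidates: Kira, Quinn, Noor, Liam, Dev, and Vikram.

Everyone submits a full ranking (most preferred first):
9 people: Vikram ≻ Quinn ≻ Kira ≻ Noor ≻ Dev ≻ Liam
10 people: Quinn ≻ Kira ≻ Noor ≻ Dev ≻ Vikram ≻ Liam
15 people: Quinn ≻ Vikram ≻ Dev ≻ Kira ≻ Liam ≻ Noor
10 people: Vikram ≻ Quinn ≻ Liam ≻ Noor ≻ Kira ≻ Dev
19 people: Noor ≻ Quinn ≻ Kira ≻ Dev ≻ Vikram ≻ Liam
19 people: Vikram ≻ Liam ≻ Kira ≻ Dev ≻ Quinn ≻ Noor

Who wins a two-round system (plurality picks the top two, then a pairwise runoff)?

Quinn

Round 1 first-place votes: Kira 0, Quinn 25, Noor 19, Liam 0, Dev 0, Vikram 38. Vikram and Quinn advance.
Runoff: Vikram is ranked above Quinn on 38 ballots, Quinn above Vikram on 44.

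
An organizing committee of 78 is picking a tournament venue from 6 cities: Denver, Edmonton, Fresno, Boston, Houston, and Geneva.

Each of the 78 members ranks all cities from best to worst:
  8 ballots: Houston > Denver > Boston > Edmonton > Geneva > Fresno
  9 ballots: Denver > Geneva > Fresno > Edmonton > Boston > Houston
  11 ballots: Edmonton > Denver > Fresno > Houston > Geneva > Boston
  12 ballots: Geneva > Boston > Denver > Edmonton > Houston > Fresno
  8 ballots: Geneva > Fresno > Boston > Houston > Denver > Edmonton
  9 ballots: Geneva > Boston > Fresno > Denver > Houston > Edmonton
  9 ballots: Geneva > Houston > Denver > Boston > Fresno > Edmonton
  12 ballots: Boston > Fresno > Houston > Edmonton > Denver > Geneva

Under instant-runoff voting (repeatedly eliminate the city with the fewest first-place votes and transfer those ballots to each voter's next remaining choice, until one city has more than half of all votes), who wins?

Denver

Round 1: Denver 9, Edmonton 11, Fresno 0, Boston 12, Houston 8, Geneva 38. Fresno eliminated.
Round 2: Denver 9, Edmonton 11, Boston 12, Houston 8, Geneva 38. Houston eliminated.
Round 3: Denver 17, Edmonton 11, Boston 12, Geneva 38. Edmonton eliminated.
Round 4: Denver 28, Boston 12, Geneva 38. Boston eliminated.
Round 5: Denver 40, Geneva 38. Denver has a majority (≥40).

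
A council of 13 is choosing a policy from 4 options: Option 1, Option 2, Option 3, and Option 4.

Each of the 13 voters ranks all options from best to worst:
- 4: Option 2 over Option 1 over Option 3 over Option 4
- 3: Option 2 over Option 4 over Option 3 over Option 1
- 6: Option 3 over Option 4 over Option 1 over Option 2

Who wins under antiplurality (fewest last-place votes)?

Option 3

Last-place votes: Option 1 3, Option 2 6, Option 3 0, Option 4 4.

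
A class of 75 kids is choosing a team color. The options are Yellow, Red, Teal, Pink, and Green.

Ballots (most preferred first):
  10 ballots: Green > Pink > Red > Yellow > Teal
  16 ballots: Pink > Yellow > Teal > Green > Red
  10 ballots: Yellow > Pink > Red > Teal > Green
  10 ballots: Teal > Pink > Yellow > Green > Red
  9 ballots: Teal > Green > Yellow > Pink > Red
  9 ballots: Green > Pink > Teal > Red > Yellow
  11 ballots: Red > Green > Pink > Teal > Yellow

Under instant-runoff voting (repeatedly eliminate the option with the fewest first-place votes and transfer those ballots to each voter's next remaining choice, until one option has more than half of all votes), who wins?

Green

Round 1: Yellow 10, Red 11, Teal 19, Pink 16, Green 19. Yellow eliminated.
Round 2: Red 11, Teal 19, Pink 26, Green 19. Red eliminated.
Round 3: Teal 19, Pink 26, Green 30. Teal eliminated.
Round 4: Pink 36, Green 39. Green has a majority (≥38).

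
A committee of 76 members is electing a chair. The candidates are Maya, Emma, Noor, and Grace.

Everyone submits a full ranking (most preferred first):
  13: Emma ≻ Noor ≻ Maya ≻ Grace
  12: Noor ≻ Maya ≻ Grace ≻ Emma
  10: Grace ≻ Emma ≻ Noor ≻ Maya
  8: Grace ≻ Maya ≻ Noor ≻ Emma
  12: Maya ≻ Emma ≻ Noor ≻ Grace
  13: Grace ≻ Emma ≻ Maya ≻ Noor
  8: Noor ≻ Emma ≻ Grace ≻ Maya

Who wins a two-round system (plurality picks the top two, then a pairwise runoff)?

Round 1 first-place votes: Maya 12, Emma 13, Noor 20, Grace 31. Grace and Noor advance.
Runoff: Grace is ranked above Noor on 31 ballots, Noor above Grace on 45.

Noor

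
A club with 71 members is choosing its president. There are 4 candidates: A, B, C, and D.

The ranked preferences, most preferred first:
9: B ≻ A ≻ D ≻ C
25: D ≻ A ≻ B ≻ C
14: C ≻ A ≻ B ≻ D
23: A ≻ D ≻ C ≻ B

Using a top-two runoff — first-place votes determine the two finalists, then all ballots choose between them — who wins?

Round 1 first-place votes: A 23, B 9, C 14, D 25. D and A advance.
Runoff: D is ranked above A on 25 ballots, A above D on 46.

A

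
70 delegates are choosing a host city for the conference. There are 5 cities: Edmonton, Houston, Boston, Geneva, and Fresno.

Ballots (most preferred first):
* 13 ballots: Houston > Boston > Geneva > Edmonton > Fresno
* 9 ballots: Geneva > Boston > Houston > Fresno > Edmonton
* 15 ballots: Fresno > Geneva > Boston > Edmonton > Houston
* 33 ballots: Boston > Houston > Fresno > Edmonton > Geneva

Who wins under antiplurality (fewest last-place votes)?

Boston

Last-place votes: Edmonton 9, Houston 15, Boston 0, Geneva 33, Fresno 13.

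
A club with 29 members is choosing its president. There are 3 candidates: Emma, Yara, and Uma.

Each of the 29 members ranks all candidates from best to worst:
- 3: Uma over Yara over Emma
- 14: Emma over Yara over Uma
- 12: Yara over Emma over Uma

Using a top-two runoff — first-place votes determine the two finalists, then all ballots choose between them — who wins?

Round 1 first-place votes: Emma 14, Yara 12, Uma 3. Emma and Yara advance.
Runoff: Emma is ranked above Yara on 14 ballots, Yara above Emma on 15.

Yara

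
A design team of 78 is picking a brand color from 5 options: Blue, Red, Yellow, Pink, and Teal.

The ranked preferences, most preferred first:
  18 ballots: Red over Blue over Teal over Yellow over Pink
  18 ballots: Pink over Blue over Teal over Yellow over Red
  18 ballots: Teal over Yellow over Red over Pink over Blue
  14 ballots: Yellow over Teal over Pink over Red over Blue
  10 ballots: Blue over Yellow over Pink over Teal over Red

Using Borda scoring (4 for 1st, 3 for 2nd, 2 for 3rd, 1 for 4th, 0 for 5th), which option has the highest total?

Blue: 18×3 + 18×3 + 18×0 + 14×0 + 10×4 = 148
Red: 18×4 + 18×0 + 18×2 + 14×1 + 10×0 = 122
Yellow: 18×1 + 18×1 + 18×3 + 14×4 + 10×3 = 176
Pink: 18×0 + 18×4 + 18×1 + 14×2 + 10×2 = 138
Teal: 18×2 + 18×2 + 18×4 + 14×3 + 10×1 = 196

Teal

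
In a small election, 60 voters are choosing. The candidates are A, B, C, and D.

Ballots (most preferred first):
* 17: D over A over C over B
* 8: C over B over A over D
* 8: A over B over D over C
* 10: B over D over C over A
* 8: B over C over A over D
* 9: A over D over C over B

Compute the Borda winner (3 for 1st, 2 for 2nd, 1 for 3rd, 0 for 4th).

A

A: 17×2 + 8×1 + 8×3 + 10×0 + 8×1 + 9×3 = 101
B: 17×0 + 8×2 + 8×2 + 10×3 + 8×3 + 9×0 = 86
C: 17×1 + 8×3 + 8×0 + 10×1 + 8×2 + 9×1 = 76
D: 17×3 + 8×0 + 8×1 + 10×2 + 8×0 + 9×2 = 97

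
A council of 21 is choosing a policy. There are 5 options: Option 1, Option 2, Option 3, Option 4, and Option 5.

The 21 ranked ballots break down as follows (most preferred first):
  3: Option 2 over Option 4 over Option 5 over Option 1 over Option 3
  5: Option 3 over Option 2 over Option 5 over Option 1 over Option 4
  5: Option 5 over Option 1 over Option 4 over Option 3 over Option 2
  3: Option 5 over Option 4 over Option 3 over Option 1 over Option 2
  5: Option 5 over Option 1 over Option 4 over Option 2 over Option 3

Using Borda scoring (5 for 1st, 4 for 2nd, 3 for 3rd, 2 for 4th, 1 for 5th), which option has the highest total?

Option 1: 3×2 + 5×2 + 5×4 + 3×2 + 5×4 = 62
Option 2: 3×5 + 5×4 + 5×1 + 3×1 + 5×2 = 53
Option 3: 3×1 + 5×5 + 5×2 + 3×3 + 5×1 = 52
Option 4: 3×4 + 5×1 + 5×3 + 3×4 + 5×3 = 59
Option 5: 3×3 + 5×3 + 5×5 + 3×5 + 5×5 = 89

Option 5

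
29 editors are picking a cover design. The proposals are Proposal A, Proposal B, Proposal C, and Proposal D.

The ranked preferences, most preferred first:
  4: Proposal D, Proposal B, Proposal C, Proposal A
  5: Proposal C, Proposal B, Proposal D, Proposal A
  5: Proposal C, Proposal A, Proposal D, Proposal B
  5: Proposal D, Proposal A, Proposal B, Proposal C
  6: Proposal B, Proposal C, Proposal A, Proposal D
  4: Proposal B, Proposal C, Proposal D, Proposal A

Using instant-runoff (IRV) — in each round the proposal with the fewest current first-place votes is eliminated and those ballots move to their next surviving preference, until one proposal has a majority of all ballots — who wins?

Proposal B

Round 1: Proposal A 0, Proposal B 10, Proposal C 10, Proposal D 9. Proposal A eliminated.
Round 2: Proposal B 10, Proposal C 10, Proposal D 9. Proposal D eliminated.
Round 3: Proposal B 19, Proposal C 10. Proposal B has a majority (≥15).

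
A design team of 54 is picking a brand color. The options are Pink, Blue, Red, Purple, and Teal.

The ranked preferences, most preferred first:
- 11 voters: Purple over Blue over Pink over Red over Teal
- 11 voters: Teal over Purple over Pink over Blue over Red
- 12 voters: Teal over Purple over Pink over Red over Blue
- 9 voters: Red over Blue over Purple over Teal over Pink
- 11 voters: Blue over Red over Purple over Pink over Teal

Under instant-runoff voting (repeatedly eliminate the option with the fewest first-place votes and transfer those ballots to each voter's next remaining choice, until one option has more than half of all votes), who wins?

Round 1: Pink 0, Blue 11, Red 9, Purple 11, Teal 23. Pink eliminated.
Round 2: Blue 11, Red 9, Purple 11, Teal 23. Red eliminated.
Round 3: Blue 20, Purple 11, Teal 23. Purple eliminated.
Round 4: Blue 31, Teal 23. Blue has a majority (≥28).

Blue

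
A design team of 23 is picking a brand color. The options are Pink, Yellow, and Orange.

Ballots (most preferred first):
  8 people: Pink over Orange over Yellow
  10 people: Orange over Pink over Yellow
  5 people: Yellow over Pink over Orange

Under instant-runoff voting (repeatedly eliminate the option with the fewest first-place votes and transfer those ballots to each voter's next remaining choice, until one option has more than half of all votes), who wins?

Round 1: Pink 8, Yellow 5, Orange 10. Yellow eliminated.
Round 2: Pink 13, Orange 10. Pink has a majority (≥12).

Pink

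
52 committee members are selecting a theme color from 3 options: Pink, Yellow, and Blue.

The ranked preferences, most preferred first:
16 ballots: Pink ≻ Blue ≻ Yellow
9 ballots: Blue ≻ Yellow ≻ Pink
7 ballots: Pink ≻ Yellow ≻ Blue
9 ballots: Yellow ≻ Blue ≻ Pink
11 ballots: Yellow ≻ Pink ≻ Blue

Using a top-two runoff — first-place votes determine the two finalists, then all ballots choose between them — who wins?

Yellow

Round 1 first-place votes: Pink 23, Yellow 20, Blue 9. Pink and Yellow advance.
Runoff: Pink is ranked above Yellow on 23 ballots, Yellow above Pink on 29.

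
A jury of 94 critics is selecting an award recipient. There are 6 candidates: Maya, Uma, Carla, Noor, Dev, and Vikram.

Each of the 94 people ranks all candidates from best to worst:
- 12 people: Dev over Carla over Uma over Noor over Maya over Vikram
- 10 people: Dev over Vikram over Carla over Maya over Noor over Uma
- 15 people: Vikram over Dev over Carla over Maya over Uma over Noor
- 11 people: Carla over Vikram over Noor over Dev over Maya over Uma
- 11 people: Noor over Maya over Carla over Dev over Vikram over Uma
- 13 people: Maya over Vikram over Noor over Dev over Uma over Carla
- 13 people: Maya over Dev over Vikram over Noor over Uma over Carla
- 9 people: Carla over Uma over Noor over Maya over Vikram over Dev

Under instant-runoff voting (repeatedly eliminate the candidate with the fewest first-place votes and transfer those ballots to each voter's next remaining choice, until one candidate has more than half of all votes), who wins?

Round 1: Maya 26, Uma 0, Carla 20, Noor 11, Dev 22, Vikram 15. Uma eliminated.
Round 2: Maya 26, Carla 20, Noor 11, Dev 22, Vikram 15. Noor eliminated.
Round 3: Maya 37, Carla 20, Dev 22, Vikram 15. Vikram eliminated.
Round 4: Maya 37, Carla 20, Dev 37. Carla eliminated.
Round 5: Maya 46, Dev 48. Dev has a majority (≥48).

Dev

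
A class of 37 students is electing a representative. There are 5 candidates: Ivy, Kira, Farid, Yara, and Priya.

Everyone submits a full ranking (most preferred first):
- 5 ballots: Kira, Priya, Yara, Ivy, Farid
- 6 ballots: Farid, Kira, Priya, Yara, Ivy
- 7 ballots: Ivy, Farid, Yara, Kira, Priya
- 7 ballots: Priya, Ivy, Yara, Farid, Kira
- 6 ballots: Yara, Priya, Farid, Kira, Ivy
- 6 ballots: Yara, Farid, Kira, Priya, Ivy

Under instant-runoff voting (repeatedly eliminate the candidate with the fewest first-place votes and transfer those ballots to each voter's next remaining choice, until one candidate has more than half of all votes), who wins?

Yara

Round 1: Ivy 7, Kira 5, Farid 6, Yara 12, Priya 7. Kira eliminated.
Round 2: Ivy 7, Farid 6, Yara 12, Priya 12. Farid eliminated.
Round 3: Ivy 7, Yara 12, Priya 18. Ivy eliminated.
Round 4: Yara 19, Priya 18. Yara has a majority (≥19).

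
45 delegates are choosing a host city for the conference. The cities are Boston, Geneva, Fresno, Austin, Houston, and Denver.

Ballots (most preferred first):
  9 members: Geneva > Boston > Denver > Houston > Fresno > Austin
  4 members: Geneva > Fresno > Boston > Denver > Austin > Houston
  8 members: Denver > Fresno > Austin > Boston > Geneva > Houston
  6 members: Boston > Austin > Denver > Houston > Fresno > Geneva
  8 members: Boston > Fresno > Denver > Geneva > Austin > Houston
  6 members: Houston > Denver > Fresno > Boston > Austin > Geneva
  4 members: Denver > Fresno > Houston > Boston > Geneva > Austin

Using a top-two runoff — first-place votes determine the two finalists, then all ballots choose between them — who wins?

Boston

Round 1 first-place votes: Boston 14, Geneva 13, Fresno 0, Austin 0, Houston 6, Denver 12. Boston and Geneva advance.
Runoff: Boston is ranked above Geneva on 32 ballots, Geneva above Boston on 13.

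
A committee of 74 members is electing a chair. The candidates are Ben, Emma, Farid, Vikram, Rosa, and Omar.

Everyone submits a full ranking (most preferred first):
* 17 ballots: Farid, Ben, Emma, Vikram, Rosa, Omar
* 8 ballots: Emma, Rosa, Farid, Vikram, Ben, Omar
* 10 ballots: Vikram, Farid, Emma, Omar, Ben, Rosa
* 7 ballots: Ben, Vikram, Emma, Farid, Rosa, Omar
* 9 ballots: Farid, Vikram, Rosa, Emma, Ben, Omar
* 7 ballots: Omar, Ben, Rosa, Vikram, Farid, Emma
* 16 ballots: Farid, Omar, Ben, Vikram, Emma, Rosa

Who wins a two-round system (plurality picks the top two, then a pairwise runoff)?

Round 1 first-place votes: Ben 7, Emma 8, Farid 42, Vikram 10, Rosa 0, Omar 7. Farid and Vikram advance.
Runoff: Farid is ranked above Vikram on 50 ballots, Vikram above Farid on 24.

Farid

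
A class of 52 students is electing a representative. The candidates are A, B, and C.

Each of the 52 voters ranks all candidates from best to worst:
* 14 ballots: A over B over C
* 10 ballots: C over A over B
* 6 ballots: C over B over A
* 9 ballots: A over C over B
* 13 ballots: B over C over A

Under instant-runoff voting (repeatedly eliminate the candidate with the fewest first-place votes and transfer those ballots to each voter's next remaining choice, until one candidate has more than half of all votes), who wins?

C

Round 1: A 23, B 13, C 16. B eliminated.
Round 2: A 23, C 29. C has a majority (≥27).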